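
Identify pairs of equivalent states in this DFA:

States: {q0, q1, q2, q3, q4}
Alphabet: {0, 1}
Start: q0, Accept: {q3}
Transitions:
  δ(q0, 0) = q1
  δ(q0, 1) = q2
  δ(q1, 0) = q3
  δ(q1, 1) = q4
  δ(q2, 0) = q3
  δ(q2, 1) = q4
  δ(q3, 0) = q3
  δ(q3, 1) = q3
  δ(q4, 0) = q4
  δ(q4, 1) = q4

Using the table-filling algorithm:
Round 0 – mark pairs where exactly one state is accepting: (q0,q3), (q1,q3), (q2,q3), (q3,q4)
Round 1 – newly marked: (q0,q1) [on 0: q1 vs q3, already marked]; (q0,q2) [on 0: q1 vs q3, already marked]; (q1,q4) [on 0: q3 vs q4, already marked]; (q2,q4) [on 0: q3 vs q4, already marked]
Round 2 – newly marked: (q0,q4) [on 0: q1 vs q4, already marked]
No further pairs can be marked.
(q1, q2) unmarked: δ(q1,0)=q3, δ(q2,0)=q3; δ(q1,1)=q4, δ(q2,1)=q4 → equivalent
Equivalent pairs: (q1, q2)

Final answer: Equivalent pairs: (q1, q2)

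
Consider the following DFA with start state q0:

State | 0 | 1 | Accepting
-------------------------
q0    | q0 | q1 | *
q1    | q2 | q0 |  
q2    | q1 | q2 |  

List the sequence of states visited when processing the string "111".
q0 → q1 → q0 → q1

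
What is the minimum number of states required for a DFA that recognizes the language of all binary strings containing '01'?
Language: binary strings containing '01'
Lower bound (Myhill–Nerode): the prefixes ε, 0, 01 are pairwise distinguishable:
  ε vs 01: suffix ε distinguishes them (ε is rejected, 01 is accepted)
  0 vs 01: suffix ε distinguishes them (0 is rejected, 01 is accepted)
  ε vs 0: suffix 1 distinguishes them (ε·1 = 1 is rejected, 0·1 = 01 is accepted)
So any DFA needs at least 3 states.
Upper bound: a DFA with 3 states exists (one state per class above: 'no progress', 'last symbol 0', and 'seen 01' (accepting sink)).
Minimum states: 3

Final answer: 3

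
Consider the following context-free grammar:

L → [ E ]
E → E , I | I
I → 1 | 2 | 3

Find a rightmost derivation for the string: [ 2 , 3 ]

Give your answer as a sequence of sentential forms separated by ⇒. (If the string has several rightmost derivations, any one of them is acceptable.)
Start with L.
Step 1: the rightmost non-terminal is L; apply L → [ E ]:  [ E ]
Step 2: the rightmost non-terminal is E; apply E → E , I:  [ E , I ]
Step 3: the rightmost non-terminal is I; apply I → 3:  [ E , 3 ]
Step 4: the rightmost non-terminal is E; apply E → I:  [ I , 3 ]
Step 5: the rightmost non-terminal is I; apply I → 2:  [ 2 , 3 ]

Final answer: L ⇒ [ E ] ⇒ [ E , I ] ⇒ [ E , 3 ] ⇒ [ I , 3 ] ⇒ [ 2 , 3 ]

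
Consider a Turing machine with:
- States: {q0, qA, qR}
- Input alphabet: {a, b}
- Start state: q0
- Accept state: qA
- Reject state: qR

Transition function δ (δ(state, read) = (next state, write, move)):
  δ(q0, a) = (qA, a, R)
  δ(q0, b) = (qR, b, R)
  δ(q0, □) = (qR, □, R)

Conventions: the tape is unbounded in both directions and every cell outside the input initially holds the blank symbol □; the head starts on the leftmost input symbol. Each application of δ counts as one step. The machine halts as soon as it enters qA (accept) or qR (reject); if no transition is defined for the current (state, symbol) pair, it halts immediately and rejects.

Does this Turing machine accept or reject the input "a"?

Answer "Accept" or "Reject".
Step 0: [q0]a (head at position 0)
Step 1: δ(q0, a) = (qA, a, R)  ⊢  a[qA]□ (head at position 1)
The machine is in qA, so it halts and accepts.

Final answer: Accept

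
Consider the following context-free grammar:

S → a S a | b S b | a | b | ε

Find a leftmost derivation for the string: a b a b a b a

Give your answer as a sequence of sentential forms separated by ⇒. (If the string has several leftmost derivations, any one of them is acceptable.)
Start with S.
Step 1: the leftmost non-terminal is S; apply S → a S a:  a S a
Step 2: the leftmost non-terminal is S; apply S → b S b:  a b S b a
Step 3: the leftmost non-terminal is S; apply S → a S a:  a b a S a b a
Step 4: the leftmost non-terminal is S; apply S → b:  a b a b a b a

Final answer: S ⇒ a S a ⇒ a b S b a ⇒ a b a S a b a ⇒ a b a b a b a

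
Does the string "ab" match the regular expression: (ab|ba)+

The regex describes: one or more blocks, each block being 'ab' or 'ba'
Yes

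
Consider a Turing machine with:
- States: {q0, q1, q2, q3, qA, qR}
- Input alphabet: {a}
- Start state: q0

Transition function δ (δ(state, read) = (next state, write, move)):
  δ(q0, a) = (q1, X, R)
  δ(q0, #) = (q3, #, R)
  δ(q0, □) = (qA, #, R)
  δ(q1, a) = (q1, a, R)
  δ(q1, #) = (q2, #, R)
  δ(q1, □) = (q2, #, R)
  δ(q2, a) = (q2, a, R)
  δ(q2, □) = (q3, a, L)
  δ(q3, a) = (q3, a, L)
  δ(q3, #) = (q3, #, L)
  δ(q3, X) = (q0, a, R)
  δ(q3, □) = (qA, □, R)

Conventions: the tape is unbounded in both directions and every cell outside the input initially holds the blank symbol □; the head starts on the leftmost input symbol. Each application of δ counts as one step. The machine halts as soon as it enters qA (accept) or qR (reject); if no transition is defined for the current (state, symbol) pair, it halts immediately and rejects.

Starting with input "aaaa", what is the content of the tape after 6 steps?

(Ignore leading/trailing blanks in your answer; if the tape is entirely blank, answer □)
Step 0: [q0]aaaa (head at position 0)
Step 1: δ(q0, a) = (q1, X, R)  ⊢  X[q1]aaa (head at position 1)
Step 2: δ(q1, a) = (q1, a, R)  ⊢  Xa[q1]aa (head at position 2)
Step 3: δ(q1, a) = (q1, a, R)  ⊢  Xaa[q1]a (head at position 3)
Step 4: δ(q1, a) = (q1, a, R)  ⊢  Xaaa[q1]□ (head at position 4)
Step 5: δ(q1, □) = (q2, #, R)  ⊢  Xaaa#[q2]□ (head at position 5)
Step 6: δ(q2, □) = (q3, a, L)  ⊢  Xaaa[q3]#a (head at position 4)
Tape after 6 steps (ignoring surrounding blanks): Xaaa#a

Final answer: Tape: Xaaa#a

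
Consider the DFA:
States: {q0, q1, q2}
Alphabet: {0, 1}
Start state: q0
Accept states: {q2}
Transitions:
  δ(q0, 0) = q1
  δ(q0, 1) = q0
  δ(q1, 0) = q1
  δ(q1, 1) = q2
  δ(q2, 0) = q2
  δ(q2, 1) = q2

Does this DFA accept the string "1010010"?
Processing string "1010010":
  q0 --1--> q0
  q0 --0--> q1
  q1 --1--> q2
  q2 --0--> q2
  q2 --0--> q2
  q2 --1--> q2
  q2 --0--> q2
Final state: q2
Accept states: {q2}
q2 is an accept state, so the string is accepted.

Final answer: Yes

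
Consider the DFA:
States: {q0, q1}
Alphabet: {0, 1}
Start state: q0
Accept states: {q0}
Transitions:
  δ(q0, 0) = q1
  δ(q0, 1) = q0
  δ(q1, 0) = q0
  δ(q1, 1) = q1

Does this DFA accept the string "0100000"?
Processing string "0100000":
  q0 --0--> q1
  q1 --1--> q1
  q1 --0--> q0
  q0 --0--> q1
  q1 --0--> q0
  q0 --0--> q1
  q1 --0--> q0
Final state: q0
Accept states: {q0}
q0 is an accept state, so the string is accepted.

Final answer: Yes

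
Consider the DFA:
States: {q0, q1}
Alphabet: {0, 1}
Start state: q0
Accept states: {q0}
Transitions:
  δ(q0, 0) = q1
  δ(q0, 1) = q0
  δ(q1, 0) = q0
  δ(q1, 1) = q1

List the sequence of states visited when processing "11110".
Starting at q0
Read '1': q0 -> q0
Read '1': q0 -> q0
Read '1': q0 -> q0
Read '1': q0 -> q0
Read '0': q0 -> q1

Final answer: q0 -> q0 -> q0 -> q0 -> q0 -> q1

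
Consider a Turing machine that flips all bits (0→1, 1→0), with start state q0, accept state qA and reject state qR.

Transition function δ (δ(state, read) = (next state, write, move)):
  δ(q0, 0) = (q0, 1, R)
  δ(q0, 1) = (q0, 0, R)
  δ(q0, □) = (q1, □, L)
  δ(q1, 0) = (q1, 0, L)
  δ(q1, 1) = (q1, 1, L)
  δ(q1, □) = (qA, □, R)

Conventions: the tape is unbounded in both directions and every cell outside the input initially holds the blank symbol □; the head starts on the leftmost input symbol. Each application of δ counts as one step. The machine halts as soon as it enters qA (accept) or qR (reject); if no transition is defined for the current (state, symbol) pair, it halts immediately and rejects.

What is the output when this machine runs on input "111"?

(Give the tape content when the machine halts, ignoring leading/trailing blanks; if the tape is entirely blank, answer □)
Step 0: [q0]111 (head at position 0)
Step 1: δ(q0, 1) = (q0, 0, R)  ⊢  0[q0]11 (head at position 1)
Step 2: δ(q0, 1) = (q0, 0, R)  ⊢  00[q0]1 (head at position 2)
Step 3: δ(q0, 1) = (q0, 0, R)  ⊢  000[q0]□ (head at position 3)
Step 4: δ(q0, □) = (q1, □, L)  ⊢  00[q1]0□ (head at position 2)
Step 5: δ(q1, 0) = (q1, 0, L)  ⊢  0[q1]00□ (head at position 1)
Step 6: δ(q1, 0) = (q1, 0, L)  ⊢  [q1]000□ (head at position 0)
Step 7: δ(q1, 0) = (q1, 0, L)  ⊢  [q1]□000□ (head at position -1)
Step 8: δ(q1, □) = (qA, □, R)  ⊢  □[qA]000□ (head at position 0)
The machine is in qA, so it halts and accepts.
Tape content when halted (ignoring surrounding blanks): 000

Final answer: Output: 000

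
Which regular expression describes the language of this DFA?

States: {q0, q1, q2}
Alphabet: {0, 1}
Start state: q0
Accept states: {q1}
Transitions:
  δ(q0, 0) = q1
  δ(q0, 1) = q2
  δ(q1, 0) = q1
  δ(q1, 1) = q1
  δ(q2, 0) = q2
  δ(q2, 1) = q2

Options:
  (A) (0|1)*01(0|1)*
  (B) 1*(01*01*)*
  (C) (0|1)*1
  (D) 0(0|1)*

Testing sample strings against the DFA:
  '0110' -> accepted
  '001' -> accepted
  '110' -> rejected
  '11101' -> rejected
Checking each option for a counterexample:
  (A) (0|1)*01(0|1)*: '0' is accepted by the DFA but does not match the regex → eliminated
  (B) 1*(01*01*)*: ε is rejected by the DFA but matches the regex → eliminated
  (C) (0|1)*1: '0' is accepted by the DFA but does not match the regex → eliminated
  (D) 0(0|1)*: agrees with the DFA on all strings of length ≤ 4
Only (D) 0(0|1)* is consistent with the DFA.

Final answer: (D) 0(0|1)*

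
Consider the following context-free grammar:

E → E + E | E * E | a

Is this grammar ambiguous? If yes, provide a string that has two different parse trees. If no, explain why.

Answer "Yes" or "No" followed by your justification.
Two different leftmost derivations of a + a * a:
  (1) E ⇒ E + E ⇒ a + E ⇒ a + E * E ⇒ a + a * E ⇒ a + a * a   (tree groups a + (a * a))
  (2) E ⇒ E * E ⇒ E + E * E ⇒ a + E * E ⇒ a + a * E ⇒ a + a * a   (tree groups (a + a) * a)
Two distinct leftmost derivations = two distinct parse trees, so the grammar is ambiguous.

Final answer: Yes - the string 'a + a * a' has two distinct leftmost derivations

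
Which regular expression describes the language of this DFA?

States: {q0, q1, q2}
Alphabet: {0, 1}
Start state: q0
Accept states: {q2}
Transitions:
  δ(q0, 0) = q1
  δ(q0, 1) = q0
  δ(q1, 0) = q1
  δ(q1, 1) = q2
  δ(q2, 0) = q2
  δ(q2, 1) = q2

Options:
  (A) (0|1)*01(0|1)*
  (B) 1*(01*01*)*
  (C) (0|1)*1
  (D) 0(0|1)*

Testing sample strings against the DFA:
  '1111' -> rejected
  '01001' -> accepted
  '0010' -> accepted
  '000' -> rejected
Checking each option for a counterexample:
  (A) (0|1)*01(0|1)*: agrees with the DFA on all strings of length ≤ 4
  (B) 1*(01*01*)*: ε is rejected by the DFA but matches the regex → eliminated
  (C) (0|1)*1: '1' is rejected by the DFA but matches the regex → eliminated
  (D) 0(0|1)*: '0' is rejected by the DFA but matches the regex → eliminated
Only (A) (0|1)*01(0|1)* is consistent with the DFA.

Final answer: (A) (0|1)*01(0|1)*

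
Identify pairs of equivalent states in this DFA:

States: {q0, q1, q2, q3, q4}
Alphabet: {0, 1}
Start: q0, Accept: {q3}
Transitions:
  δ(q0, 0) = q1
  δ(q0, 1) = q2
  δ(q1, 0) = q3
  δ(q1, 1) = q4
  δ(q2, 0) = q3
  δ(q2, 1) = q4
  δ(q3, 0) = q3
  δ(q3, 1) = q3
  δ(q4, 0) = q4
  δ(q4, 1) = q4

Using the table-filling algorithm:
Round 0 – mark pairs where exactly one state is accepting: (q0,q3), (q1,q3), (q2,q3), (q3,q4)
Round 1 – newly marked: (q0,q1) [on 0: q1 vs q3, already marked]; (q0,q2) [on 0: q1 vs q3, already marked]; (q1,q4) [on 0: q3 vs q4, already marked]; (q2,q4) [on 0: q3 vs q4, already marked]
Round 2 – newly marked: (q0,q4) [on 0: q1 vs q4, already marked]
No further pairs can be marked.
(q1, q2) unmarked: δ(q1,0)=q3, δ(q2,0)=q3; δ(q1,1)=q4, δ(q2,1)=q4 → equivalent
Equivalent pairs: (q1, q2)

Final answer: Equivalent pairs: (q1, q2)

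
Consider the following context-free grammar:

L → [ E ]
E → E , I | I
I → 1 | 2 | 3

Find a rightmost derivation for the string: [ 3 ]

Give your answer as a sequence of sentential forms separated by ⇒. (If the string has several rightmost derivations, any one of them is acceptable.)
Start with L.
Step 1: the rightmost non-terminal is L; apply L → [ E ]:  [ E ]
Step 2: the rightmost non-terminal is E; apply E → I:  [ I ]
Step 3: the rightmost non-terminal is I; apply I → 3:  [ 3 ]

Final answer: L ⇒ [ E ] ⇒ [ I ] ⇒ [ 3 ]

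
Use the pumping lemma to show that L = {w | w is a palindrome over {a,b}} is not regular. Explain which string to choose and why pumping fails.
Language: L = {w | w is a palindrome over {a,b}} (strings that read the same forwards and backwards)
Step 1: Assume for contradiction that L is regular, with pumping length p.
Step 2: Choose s = a^p b a^p. Then s ∈ L (it reads the same forwards and backwards) and |s| ≥ p.
Step 3: Consider any decomposition s = xyz with |xy| ≤ p and |y| > 0. Since |xy| ≤ p and the first p symbols of s are all a's, y = a^k for some k with 1 ≤ k ≤ p.
Step 4: Pumping up (i = 2): xy²z = a^(p+k) b a^p. Its reverse is a^p b a^(p+k) ≠ a^(p+k) b a^p (the single b is no longer in the middle), so xy²z is not a palindrome and xy²z ∉ L.
This contradicts the pumping lemma, so L is not regular.

Final answer: Choose s = a^p b a^p. Since |xy| ≤ p, y = a^k with k ≥ 1. Then xy²z = a^(p+k) b a^p is not a palindrome, so ∉ L.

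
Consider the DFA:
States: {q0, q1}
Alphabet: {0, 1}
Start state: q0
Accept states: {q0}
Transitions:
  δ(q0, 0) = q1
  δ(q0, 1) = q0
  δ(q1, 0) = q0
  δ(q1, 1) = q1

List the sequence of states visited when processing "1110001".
Starting at q0
Read '1': q0 -> q0
Read '1': q0 -> q0
Read '1': q0 -> q0
Read '0': q0 -> q1
Read '0': q1 -> q0
Read '0': q0 -> q1
Read '1': q1 -> q1

Final answer: q0 -> q0 -> q0 -> q0 -> q1 -> q0 -> q1 -> q1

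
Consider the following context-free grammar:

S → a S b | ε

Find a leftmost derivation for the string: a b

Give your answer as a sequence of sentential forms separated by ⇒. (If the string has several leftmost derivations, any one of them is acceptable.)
Start with S.
Step 1: the leftmost non-terminal is S; apply S → a S b:  a S b
Step 2: the leftmost non-terminal is S; apply S → ε:  a b

Final answer: S ⇒ a S b ⇒ a b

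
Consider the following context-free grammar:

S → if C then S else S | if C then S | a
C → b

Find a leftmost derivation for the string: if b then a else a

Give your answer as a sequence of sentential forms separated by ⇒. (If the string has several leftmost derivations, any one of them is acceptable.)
Start with S.
Step 1: the leftmost non-terminal is S; apply S → if C then S else S:  if C then S else S
Step 2: the leftmost non-terminal is C; apply C → b:  if b then S else S
Step 3: the leftmost non-terminal is S; apply S → a:  if b then a else S
Step 4: the leftmost non-terminal is S; apply S → a:  if b then a else a

Final answer: S ⇒ if C then S else S ⇒ if b then S else S ⇒ if b then a else S ⇒ if b then a else a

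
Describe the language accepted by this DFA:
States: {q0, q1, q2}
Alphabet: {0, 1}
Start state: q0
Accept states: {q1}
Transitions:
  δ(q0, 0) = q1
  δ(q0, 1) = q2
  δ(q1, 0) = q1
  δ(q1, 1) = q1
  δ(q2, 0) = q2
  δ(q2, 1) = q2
Analyzing the DFA structure:
Start state: q0
Accept states: {q1}
Interpreting what each state remembers (checking against the transitions):
  q0: nothing has been read yet
  q1: the first symbol was 0
  q2: the first symbol was 1 (trap state)
  δ(q0, 0): in q0 (nothing has been read yet), after reading 0 we have: the first symbol was 0 → q1
  δ(q0, 1): in q0 (nothing has been read yet), after reading 1 we have: the first symbol was 1 (trap state) → q2
  δ(q1, 0): in q1 (the first symbol was 0), after reading 0 we have: the first symbol was 0 → q1
  δ(q1, 1): in q1 (the first symbol was 0), after reading 1 we have: the first symbol was 0 → q1
  δ(q2, 0): in q2 (the first symbol was 1 (trap state)), after reading 0 we have: the first symbol was 1 (trap state) → q2
  δ(q2, 1): in q2 (the first symbol was 1 (trap state)), after reading 1 we have: the first symbol was 1 (trap state) → q2
A string is accepted iff it ends in {q1}, i.e. the first symbol was 0.
Language: All binary strings starting with 0

Final answer: All binary strings starting with 0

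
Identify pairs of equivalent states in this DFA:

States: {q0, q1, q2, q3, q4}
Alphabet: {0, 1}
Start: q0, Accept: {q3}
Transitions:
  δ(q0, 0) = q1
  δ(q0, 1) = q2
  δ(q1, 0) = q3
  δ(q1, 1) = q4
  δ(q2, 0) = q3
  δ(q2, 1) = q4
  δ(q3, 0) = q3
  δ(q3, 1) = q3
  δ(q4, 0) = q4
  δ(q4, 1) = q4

Using the table-filling algorithm:
Round 0 – mark pairs where exactly one state is accepting: (q0,q3), (q1,q3), (q2,q3), (q3,q4)
Round 1 – newly marked: (q0,q1) [on 0: q1 vs q3, already marked]; (q0,q2) [on 0: q1 vs q3, already marked]; (q1,q4) [on 0: q3 vs q4, already marked]; (q2,q4) [on 0: q3 vs q4, already marked]
Round 2 – newly marked: (q0,q4) [on 0: q1 vs q4, already marked]
No further pairs can be marked.
(q1, q2) unmarked: δ(q1,0)=q3, δ(q2,0)=q3; δ(q1,1)=q4, δ(q2,1)=q4 → equivalent
Equivalent pairs: (q1, q2)

Final answer: Equivalent pairs: (q1, q2)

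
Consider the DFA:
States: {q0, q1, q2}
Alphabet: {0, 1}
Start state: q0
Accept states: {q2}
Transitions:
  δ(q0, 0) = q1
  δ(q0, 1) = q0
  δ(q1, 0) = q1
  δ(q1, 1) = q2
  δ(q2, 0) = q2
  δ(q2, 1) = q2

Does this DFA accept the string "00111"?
Processing string "00111":
  q0 --0--> q1
  q1 --0--> q1
  q1 --1--> q2
  q2 --1--> q2
  q2 --1--> q2
Final state: q2
Accept states: {q2}
q2 is an accept state, so the string is accepted.

Final answer: Yes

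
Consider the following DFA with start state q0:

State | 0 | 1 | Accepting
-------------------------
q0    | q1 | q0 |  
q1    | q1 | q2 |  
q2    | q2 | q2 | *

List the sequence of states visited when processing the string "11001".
q0 → q0 → q0 → q1 → q1 → q2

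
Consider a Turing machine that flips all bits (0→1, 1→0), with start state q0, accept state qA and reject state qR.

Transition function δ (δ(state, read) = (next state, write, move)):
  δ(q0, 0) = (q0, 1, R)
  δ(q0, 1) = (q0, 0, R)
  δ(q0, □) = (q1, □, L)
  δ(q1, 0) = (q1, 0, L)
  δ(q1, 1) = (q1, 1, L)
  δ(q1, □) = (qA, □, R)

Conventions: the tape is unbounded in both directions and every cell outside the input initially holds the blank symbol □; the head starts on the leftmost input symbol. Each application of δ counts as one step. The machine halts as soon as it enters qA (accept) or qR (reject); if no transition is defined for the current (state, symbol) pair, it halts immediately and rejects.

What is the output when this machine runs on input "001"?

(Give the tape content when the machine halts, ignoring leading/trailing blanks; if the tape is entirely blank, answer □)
Step 0: [q0]001 (head at position 0)
Step 1: δ(q0, 0) = (q0, 1, R)  ⊢  1[q0]01 (head at position 1)
Step 2: δ(q0, 0) = (q0, 1, R)  ⊢  11[q0]1 (head at position 2)
Step 3: δ(q0, 1) = (q0, 0, R)  ⊢  110[q0]□ (head at position 3)
Step 4: δ(q0, □) = (q1, □, L)  ⊢  11[q1]0□ (head at position 2)
Step 5: δ(q1, 0) = (q1, 0, L)  ⊢  1[q1]10□ (head at position 1)
Step 6: δ(q1, 1) = (q1, 1, L)  ⊢  [q1]110□ (head at position 0)
Step 7: δ(q1, 1) = (q1, 1, L)  ⊢  [q1]□110□ (head at position -1)
Step 8: δ(q1, □) = (qA, □, R)  ⊢  □[qA]110□ (head at position 0)
The machine is in qA, so it halts and accepts.
Tape content when halted (ignoring surrounding blanks): 110

Final answer: Output: 110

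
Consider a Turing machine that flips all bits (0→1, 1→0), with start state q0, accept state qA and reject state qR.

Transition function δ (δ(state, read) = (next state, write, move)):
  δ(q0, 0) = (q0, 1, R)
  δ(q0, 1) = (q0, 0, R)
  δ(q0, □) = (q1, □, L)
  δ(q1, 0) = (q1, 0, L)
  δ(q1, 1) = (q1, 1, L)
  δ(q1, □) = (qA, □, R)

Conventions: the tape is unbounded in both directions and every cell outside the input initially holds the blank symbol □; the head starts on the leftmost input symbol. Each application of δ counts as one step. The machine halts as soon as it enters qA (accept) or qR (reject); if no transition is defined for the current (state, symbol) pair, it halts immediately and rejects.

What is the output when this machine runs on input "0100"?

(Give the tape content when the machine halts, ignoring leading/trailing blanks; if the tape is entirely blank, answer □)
Step 0: [q0]0100 (head at position 0)
Step 1: δ(q0, 0) = (q0, 1, R)  ⊢  1[q0]100 (head at position 1)
Step 2: δ(q0, 1) = (q0, 0, R)  ⊢  10[q0]00 (head at position 2)
Step 3: δ(q0, 0) = (q0, 1, R)  ⊢  101[q0]0 (head at position 3)
Step 4: δ(q0, 0) = (q0, 1, R)  ⊢  1011[q0]□ (head at position 4)
Step 5: δ(q0, □) = (q1, □, L)  ⊢  101[q1]1□ (head at position 3)
Step 6: δ(q1, 1) = (q1, 1, L)  ⊢  10[q1]11□ (head at position 2)
Step 7: δ(q1, 1) = (q1, 1, L)  ⊢  1[q1]011□ (head at position 1)
Step 8: δ(q1, 0) = (q1, 0, L)  ⊢  [q1]1011□ (head at position 0)
Step 9: δ(q1, 1) = (q1, 1, L)  ⊢  [q1]□1011□ (head at position -1)
Step 10: δ(q1, □) = (qA, □, R)  ⊢  □[qA]1011□ (head at position 0)
The machine is in qA, so it halts and accepts.
Tape content when halted (ignoring surrounding blanks): 1011

Final answer: Output: 1011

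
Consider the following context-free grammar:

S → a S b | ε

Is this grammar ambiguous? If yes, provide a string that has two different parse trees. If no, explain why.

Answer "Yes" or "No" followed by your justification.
At every step exactly one production applies: if the remaining string to generate is non-empty it starts with a and ends with b, forcing S → a S b; if it is empty, S → ε is forced. Hence each string a^n b^n has exactly one derivation (S → a S b applied n times, then S → ε) and one parse tree.

Final answer: No - the grammar is unambiguous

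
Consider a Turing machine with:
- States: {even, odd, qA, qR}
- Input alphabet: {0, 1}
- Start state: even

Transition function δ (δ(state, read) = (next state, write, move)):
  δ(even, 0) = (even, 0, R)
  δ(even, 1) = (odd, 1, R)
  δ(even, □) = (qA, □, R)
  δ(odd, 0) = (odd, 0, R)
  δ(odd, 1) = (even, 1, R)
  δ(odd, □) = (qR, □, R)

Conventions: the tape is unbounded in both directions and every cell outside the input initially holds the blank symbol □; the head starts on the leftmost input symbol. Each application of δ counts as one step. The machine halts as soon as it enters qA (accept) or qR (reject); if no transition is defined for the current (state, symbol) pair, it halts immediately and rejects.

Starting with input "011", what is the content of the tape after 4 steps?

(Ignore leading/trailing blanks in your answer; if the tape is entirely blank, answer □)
Step 0: [even]011 (head at position 0)
Step 1: δ(even, 0) = (even, 0, R)  ⊢  0[even]11 (head at position 1)
Step 2: δ(even, 1) = (odd, 1, R)  ⊢  01[odd]1 (head at position 2)
Step 3: δ(odd, 1) = (even, 1, R)  ⊢  011[even]□ (head at position 3)
Step 4: δ(even, □) = (qA, □, R)  ⊢  011□[qA]□ (head at position 4)
Tape after 4 steps (ignoring surrounding blanks): 011

Final answer: Tape: 011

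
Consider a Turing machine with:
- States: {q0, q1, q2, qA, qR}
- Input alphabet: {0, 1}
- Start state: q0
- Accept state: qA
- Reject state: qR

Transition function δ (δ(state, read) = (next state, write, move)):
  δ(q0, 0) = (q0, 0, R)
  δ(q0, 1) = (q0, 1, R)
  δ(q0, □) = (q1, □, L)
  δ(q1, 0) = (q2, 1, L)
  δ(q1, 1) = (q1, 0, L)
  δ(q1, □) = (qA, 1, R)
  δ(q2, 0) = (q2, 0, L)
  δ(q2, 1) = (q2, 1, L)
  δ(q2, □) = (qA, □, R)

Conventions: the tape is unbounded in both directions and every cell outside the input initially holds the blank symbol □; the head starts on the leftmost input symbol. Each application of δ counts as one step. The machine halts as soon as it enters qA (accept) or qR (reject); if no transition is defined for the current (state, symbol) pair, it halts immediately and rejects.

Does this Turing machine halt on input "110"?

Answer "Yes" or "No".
Step 0: [q0]110 (head at position 0)
Step 1: δ(q0, 1) = (q0, 1, R)  ⊢  1[q0]10 (head at position 1)
Step 2: δ(q0, 1) = (q0, 1, R)  ⊢  11[q0]0 (head at position 2)
Step 3: δ(q0, 0) = (q0, 0, R)  ⊢  110[q0]□ (head at position 3)
Step 4: δ(q0, □) = (q1, □, L)  ⊢  11[q1]0□ (head at position 2)
Step 5: δ(q1, 0) = (q2, 1, L)  ⊢  1[q2]11□ (head at position 1)
Step 6: δ(q2, 1) = (q2, 1, L)  ⊢  [q2]111□ (head at position 0)
Step 7: δ(q2, 1) = (q2, 1, L)  ⊢  [q2]□111□ (head at position -1)
Step 8: δ(q2, □) = (qA, □, R)  ⊢  □[qA]111□ (head at position 0)
The machine is in qA, so it halts and accepts.
It halts after 8 steps.

Final answer: Yes - halts after 8 steps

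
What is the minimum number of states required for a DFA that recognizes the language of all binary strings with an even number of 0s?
Language: binary strings with an even number of 0s
Lower bound (Myhill–Nerode): the prefixes ε, 0 are pairwise distinguishable:
  ε vs 0: suffix ε distinguishes them (ε has zero 0s (accepted), 0 has one 0 (rejected))
So any DFA needs at least 2 states.
Upper bound: a DFA with 2 states exists (one state per class above).
Minimum states: 2

Final answer: 2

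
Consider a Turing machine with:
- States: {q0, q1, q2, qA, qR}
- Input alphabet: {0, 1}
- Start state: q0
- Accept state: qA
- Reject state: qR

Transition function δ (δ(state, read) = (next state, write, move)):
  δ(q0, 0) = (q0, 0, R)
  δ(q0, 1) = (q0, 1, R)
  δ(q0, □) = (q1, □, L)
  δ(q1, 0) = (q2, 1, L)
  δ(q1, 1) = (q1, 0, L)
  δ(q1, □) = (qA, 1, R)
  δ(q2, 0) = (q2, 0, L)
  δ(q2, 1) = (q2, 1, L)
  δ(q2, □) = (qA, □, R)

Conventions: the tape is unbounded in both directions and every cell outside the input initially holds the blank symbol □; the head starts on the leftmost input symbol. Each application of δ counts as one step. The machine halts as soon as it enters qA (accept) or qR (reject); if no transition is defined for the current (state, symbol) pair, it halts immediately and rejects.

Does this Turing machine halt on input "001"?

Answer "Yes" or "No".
Step 0: [q0]001 (head at position 0)
Step 1: δ(q0, 0) = (q0, 0, R)  ⊢  0[q0]01 (head at position 1)
Step 2: δ(q0, 0) = (q0, 0, R)  ⊢  00[q0]1 (head at position 2)
Step 3: δ(q0, 1) = (q0, 1, R)  ⊢  001[q0]□ (head at position 3)
Step 4: δ(q0, □) = (q1, □, L)  ⊢  00[q1]1□ (head at position 2)
Step 5: δ(q1, 1) = (q1, 0, L)  ⊢  0[q1]00□ (head at position 1)
Step 6: δ(q1, 0) = (q2, 1, L)  ⊢  [q2]010□ (head at position 0)
Step 7: δ(q2, 0) = (q2, 0, L)  ⊢  [q2]□010□ (head at position -1)
Step 8: δ(q2, □) = (qA, □, R)  ⊢  □[qA]010□ (head at position 0)
The machine is in qA, so it halts and accepts.
It halts after 8 steps.

Final answer: Yes - halts after 8 steps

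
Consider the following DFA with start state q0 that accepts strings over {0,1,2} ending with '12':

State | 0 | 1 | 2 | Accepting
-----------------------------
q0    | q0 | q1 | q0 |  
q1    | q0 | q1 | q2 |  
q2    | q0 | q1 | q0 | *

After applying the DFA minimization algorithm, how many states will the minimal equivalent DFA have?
All 3 states are reachable from q0, so none can be removed as unreachable.
Table-filling: first mark every (accepting, non-accepting) pair as distinguishable (accepting: {q2}; non-accepting: {q0, q1}).
Round 1: (q0, q1) on '2' go to q0 and q2, already distinguishable → mark.
Every pair of states is distinguishable, so the DFA is already minimal.
Equivalence classes: {q0}, {q1}, {q2} → 3 states.

Final answer: 3 states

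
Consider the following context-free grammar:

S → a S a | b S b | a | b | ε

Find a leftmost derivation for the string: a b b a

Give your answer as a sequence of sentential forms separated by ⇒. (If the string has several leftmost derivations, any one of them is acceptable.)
Start with S.
Step 1: the leftmost non-terminal is S; apply S → a S a:  a S a
Step 2: the leftmost non-terminal is S; apply S → b S b:  a b S b a
Step 3: the leftmost non-terminal is S; apply S → ε:  a b b a

Final answer: S ⇒ a S a ⇒ a b S b a ⇒ a b b a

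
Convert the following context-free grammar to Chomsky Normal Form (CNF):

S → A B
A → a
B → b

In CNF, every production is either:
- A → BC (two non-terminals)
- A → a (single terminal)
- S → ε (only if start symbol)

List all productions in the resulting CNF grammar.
The grammar has no ε-productions or unit productions to eliminate.
S → A B is already in CNF (two non-terminals) – keep it.
A → a is already in CNF (single terminal) – keep it.
B → b is already in CNF (single terminal) – keep it.
Resulting CNF grammar (3 productions): A → a; B → b; S → A B

Final answer: A → a; B → b; S → A B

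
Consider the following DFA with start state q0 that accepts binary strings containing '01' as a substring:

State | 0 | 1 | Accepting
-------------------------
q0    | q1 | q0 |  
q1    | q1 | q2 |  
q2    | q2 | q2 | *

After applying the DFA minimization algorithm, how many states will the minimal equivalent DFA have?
All 3 states are reachable from q0, so none can be removed as unreachable.
Table-filling: first mark every (accepting, non-accepting) pair as distinguishable (accepting: {q2}; non-accepting: {q0, q1}).
Round 1: (q0, q1) on '1' go to q0 and q2, already distinguishable → mark.
Every pair of states is distinguishable, so the DFA is already minimal.
Equivalence classes: {q0}, {q1}, {q2} → 3 states.

Final answer: 3 states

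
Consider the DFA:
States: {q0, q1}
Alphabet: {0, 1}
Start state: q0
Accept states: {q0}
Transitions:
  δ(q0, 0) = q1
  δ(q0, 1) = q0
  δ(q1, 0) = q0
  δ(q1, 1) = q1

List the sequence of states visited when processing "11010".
Starting at q0
Read '1': q0 -> q0
Read '1': q0 -> q0
Read '0': q0 -> q1
Read '1': q1 -> q1
Read '0': q1 -> q0

Final answer: q0 -> q0 -> q0 -> q1 -> q1 -> q0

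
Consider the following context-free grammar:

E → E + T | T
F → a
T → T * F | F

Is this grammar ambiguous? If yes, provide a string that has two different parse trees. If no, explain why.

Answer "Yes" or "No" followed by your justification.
This is the standard stratified expression grammar: '+' is introduced only by the left-recursive rule E → E + T and '*' only by the left-recursive rule T → T * F, with F → a. For any string, the last '+' must be the one produced at the root E (everything after it is a T containing no '+'), and likewise within each T the last '*' is produced at its root. This fixes the parse tree uniquely (left-associative, '*' binding tighter than '+'), so every string has exactly one parse tree.

Final answer: No - the grammar is unambiguous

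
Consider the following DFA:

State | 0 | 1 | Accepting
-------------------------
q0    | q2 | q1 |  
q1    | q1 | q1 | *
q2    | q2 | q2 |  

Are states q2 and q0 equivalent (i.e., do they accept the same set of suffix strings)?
Try the suffix "1".
From q2: q2 → q2 — not accepting.
From q0: q0 → q1 — accepting.
The two states disagree on this suffix, so they are not equivalent.

Final answer: No. Distinguishing string: "1" - accepted from q0 but not from q2.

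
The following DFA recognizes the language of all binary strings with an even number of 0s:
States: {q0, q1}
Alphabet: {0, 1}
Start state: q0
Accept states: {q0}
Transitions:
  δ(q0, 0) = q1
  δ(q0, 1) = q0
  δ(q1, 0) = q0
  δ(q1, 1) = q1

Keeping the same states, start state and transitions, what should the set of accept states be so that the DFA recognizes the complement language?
The DFA is complete (every state has a transition on every symbol), so the complement
is recognized by the same DFA with accepting and non-accepting states swapped.
Original accept states: {q0}
Complement accept states = All states - Original accept states
= {q0, q1} - {q0}
= {q1}
Complement language: strings with an ODD number of 0s

Final answer: {q1}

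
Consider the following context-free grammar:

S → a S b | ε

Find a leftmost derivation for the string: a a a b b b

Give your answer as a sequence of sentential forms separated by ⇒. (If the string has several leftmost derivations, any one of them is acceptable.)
Start with S.
Step 1: the leftmost non-terminal is S; apply S → a S b:  a S b
Step 2: the leftmost non-terminal is S; apply S → a S b:  a a S b b
Step 3: the leftmost non-terminal is S; apply S → a S b:  a a a S b b b
Step 4: the leftmost non-terminal is S; apply S → ε:  a a a b b b

Final answer: S ⇒ a S b ⇒ a a S b b ⇒ a a a S b b b ⇒ a a a b b b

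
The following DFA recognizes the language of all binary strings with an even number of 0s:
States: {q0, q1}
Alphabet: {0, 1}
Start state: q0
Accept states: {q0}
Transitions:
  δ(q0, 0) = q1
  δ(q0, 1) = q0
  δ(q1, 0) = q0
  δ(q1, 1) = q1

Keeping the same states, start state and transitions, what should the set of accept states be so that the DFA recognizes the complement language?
The DFA is complete (every state has a transition on every symbol), so the complement
is recognized by the same DFA with accepting and non-accepting states swapped.
Original accept states: {q0}
Complement accept states = All states - Original accept states
= {q0, q1} - {q0}
= {q1}
Complement language: strings with an ODD number of 0s

Final answer: {q1}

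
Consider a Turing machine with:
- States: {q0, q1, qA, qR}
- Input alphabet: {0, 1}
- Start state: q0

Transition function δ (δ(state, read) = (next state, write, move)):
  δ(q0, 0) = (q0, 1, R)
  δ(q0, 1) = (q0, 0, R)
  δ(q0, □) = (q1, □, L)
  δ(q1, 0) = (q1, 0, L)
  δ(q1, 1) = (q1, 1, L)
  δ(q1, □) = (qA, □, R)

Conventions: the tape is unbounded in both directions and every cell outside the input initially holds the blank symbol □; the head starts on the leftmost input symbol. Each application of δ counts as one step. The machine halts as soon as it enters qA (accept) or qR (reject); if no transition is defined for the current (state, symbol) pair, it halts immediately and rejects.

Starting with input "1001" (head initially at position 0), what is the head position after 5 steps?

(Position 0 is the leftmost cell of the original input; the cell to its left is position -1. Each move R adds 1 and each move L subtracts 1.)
Step 0: [q0]1001 (head at position 0)
Step 1: δ(q0, 1) = (q0, 0, R)  ⊢  0[q0]001 (head at position 1)
Step 2: δ(q0, 0) = (q0, 1, R)  ⊢  01[q0]01 (head at position 2)
Step 3: δ(q0, 0) = (q0, 1, R)  ⊢  011[q0]1 (head at position 3)
Step 4: δ(q0, 1) = (q0, 0, R)  ⊢  0110[q0]□ (head at position 4)
Step 5: δ(q0, □) = (q1, □, L)  ⊢  011[q1]0□ (head at position 3)
Head position after 5 steps: 3

Final answer: Position 3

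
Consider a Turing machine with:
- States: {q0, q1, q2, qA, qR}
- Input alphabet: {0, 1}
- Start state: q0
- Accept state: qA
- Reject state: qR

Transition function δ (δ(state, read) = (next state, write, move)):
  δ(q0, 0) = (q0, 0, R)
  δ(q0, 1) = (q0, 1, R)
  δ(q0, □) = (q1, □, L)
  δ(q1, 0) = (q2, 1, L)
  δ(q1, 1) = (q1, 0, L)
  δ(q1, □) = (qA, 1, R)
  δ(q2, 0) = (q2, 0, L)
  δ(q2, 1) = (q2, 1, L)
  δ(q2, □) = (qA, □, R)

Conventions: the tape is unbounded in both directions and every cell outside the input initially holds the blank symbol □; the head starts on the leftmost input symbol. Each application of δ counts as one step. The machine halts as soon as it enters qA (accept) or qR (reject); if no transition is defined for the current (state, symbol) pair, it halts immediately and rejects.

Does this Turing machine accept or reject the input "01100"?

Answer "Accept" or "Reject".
Step 0: [q0]01100 (head at position 0)
Step 1: δ(q0, 0) = (q0, 0, R)  ⊢  0[q0]1100 (head at position 1)
Step 2: δ(q0, 1) = (q0, 1, R)  ⊢  01[q0]100 (head at position 2)
Step 3: δ(q0, 1) = (q0, 1, R)  ⊢  011[q0]00 (head at position 3)
Step 4: δ(q0, 0) = (q0, 0, R)  ⊢  0110[q0]0 (head at position 4)
Step 5: δ(q0, 0) = (q0, 0, R)  ⊢  01100[q0]□ (head at position 5)
Step 6: δ(q0, □) = (q1, □, L)  ⊢  0110[q1]0□ (head at position 4)
Step 7: δ(q1, 0) = (q2, 1, L)  ⊢  011[q2]01□ (head at position 3)
Step 8: δ(q2, 0) = (q2, 0, L)  ⊢  01[q2]101□ (head at position 2)
Step 9: δ(q2, 1) = (q2, 1, L)  ⊢  0[q2]1101□ (head at position 1)
Step 10: δ(q2, 1) = (q2, 1, L)  ⊢  [q2]01101□ (head at position 0)
Step 11: δ(q2, 0) = (q2, 0, L)  ⊢  [q2]□01101□ (head at position -1)
Step 12: δ(q2, □) = (qA, □, R)  ⊢  □[qA]01101□ (head at position 0)
The machine is in qA, so it halts and accepts.

Final answer: Accept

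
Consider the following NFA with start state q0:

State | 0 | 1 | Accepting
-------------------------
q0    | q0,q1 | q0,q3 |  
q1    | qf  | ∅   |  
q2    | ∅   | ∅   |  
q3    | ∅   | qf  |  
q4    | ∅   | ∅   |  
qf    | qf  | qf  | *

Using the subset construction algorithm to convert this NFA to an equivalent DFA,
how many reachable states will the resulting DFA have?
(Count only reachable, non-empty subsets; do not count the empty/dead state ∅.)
Start subset: {q0}
{q0}: on 0 → {q0, q1}, on 1 → {q0, q3}
{q0, q1}: on 0 → {q0, q1, qf}, on 1 → {q0, q3}
{q0, q3}: on 0 → {q0, q1}, on 1 → {q0, q3, qf}
{q0, q1, qf}: on 0 → {q0, q1, qf}, on 1 → {q0, q3, qf}
{q0, q3, qf}: on 0 → {q0, q1, qf}, on 1 → {q0, q3, qf}
Reachable non-empty subsets: {q0}, {q0, q1}, {q0, q3}, {q0, q1, qf}, {q0, q3, qf} — 5 in total.

Final answer: 5 states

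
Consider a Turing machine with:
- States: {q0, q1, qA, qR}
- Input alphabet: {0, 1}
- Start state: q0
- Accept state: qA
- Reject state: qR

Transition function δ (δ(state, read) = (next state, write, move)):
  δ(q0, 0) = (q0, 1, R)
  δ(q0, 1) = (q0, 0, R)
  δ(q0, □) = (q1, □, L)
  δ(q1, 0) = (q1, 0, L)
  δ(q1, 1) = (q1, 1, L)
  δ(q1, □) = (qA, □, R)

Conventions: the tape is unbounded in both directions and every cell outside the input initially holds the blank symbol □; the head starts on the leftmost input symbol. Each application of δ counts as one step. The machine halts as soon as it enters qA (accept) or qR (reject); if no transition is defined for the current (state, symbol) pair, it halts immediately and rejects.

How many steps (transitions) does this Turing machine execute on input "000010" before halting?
Step 0: [q0]000010 (head at position 0)
Step 1: δ(q0, 0) = (q0, 1, R)  ⊢  1[q0]00010 (head at position 1)
Step 2: δ(q0, 0) = (q0, 1, R)  ⊢  11[q0]0010 (head at position 2)
Step 3: δ(q0, 0) = (q0, 1, R)  ⊢  111[q0]010 (head at position 3)
Step 4: δ(q0, 0) = (q0, 1, R)  ⊢  1111[q0]10 (head at position 4)
Step 5: δ(q0, 1) = (q0, 0, R)  ⊢  11110[q0]0 (head at position 5)
Step 6: δ(q0, 0) = (q0, 1, R)  ⊢  111101[q0]□ (head at position 6)
Step 7: δ(q0, □) = (q1, □, L)  ⊢  11110[q1]1□ (head at position 5)
Step 8: δ(q1, 1) = (q1, 1, L)  ⊢  1111[q1]01□ (head at position 4)
Step 9: δ(q1, 0) = (q1, 0, L)  ⊢  111[q1]101□ (head at position 3)
Step 10: δ(q1, 1) = (q1, 1, L)  ⊢  11[q1]1101□ (head at position 2)
Step 11: δ(q1, 1) = (q1, 1, L)  ⊢  1[q1]11101□ (head at position 1)
Step 12: δ(q1, 1) = (q1, 1, L)  ⊢  [q1]111101□ (head at position 0)
Step 13: δ(q1, 1) = (q1, 1, L)  ⊢  [q1]□111101□ (head at position -1)
Step 14: δ(q1, □) = (qA, □, R)  ⊢  □[qA]111101□ (head at position 0)
The machine is in qA, so it halts and accepts.
Number of transitions executed: 14.

Final answer: 14 steps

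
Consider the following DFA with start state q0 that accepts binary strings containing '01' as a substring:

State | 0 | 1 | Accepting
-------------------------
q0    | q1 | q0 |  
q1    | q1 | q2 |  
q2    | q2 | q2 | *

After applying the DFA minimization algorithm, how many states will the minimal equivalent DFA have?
All 3 states are reachable from q0, so none can be removed as unreachable.
Table-filling: first mark every (accepting, non-accepting) pair as distinguishable (accepting: {q2}; non-accepting: {q0, q1}).
Round 1: (q0, q1) on '1' go to q0 and q2, already distinguishable → mark.
Every pair of states is distinguishable, so the DFA is already minimal.
Equivalence classes: {q0}, {q1}, {q2} → 3 states.

Final answer: 3 states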